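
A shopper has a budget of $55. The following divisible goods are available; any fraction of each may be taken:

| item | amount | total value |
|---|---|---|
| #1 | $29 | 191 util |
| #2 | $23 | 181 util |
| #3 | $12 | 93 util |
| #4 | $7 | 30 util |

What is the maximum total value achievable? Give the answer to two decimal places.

Take in order of value per unit:
- #2 (181/23 per unit): all 23 → value 181, running total 181.00
- #3 (93/12 per unit): all 12 → value 93, running total 274.00
- #1 (191/29 per unit): 20 of 29 → value 20×191/29 = 131.7241, running total 405.72
Total 405.72.

405.72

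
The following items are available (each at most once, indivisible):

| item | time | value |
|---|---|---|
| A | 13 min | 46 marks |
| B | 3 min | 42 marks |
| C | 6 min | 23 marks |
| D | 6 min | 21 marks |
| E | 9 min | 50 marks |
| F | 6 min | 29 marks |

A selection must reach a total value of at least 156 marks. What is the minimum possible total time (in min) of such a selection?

30

Subsets with value ≥ 156, sorted by total time:
- B+C+D+E+F: time 30, value 165
- A+B+E+F: time 31, value 167
- A+B+C+E: time 31, value 161
- A+B+D+E: time 31, value 159
Minimum time: 30 min.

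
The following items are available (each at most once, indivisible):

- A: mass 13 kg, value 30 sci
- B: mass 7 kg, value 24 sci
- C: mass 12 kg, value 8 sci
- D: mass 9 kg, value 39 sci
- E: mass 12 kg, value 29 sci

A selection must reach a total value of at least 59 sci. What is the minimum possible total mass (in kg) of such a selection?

16

Subsets with value ≥ 59, sorted by total mass:
- B+D: mass 16, value 63
- D+E: mass 21, value 68
- A+D: mass 22, value 69
- A+E: mass 25, value 59
Minimum mass: 16 kg.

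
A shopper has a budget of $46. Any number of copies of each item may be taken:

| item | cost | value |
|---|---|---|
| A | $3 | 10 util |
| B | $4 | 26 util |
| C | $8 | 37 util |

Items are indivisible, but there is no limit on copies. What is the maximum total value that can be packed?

286 util

Best value-per-unit is B at 26/4, and filling with it alone uses cost 11×4=44. No mix of the others beats 11×26 = 286.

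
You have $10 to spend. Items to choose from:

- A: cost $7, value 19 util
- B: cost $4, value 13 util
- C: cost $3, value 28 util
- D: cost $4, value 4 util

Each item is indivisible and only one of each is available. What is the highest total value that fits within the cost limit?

47 util

Check high-value combinations within $10:
- A+C: cost 7+3=10, value 19+28=47
- B+C: cost 4+3=7, value 13+28=41
- C+D: cost 3+4=7, value 28+4=32
- C: cost 3, value 28
Best: 47 util.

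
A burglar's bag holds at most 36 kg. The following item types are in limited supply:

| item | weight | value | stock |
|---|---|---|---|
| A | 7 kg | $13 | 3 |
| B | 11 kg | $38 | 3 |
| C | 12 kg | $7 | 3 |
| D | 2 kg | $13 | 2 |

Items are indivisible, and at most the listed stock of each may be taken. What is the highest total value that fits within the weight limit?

$127

Best selections within weight 36 and stock limits:
- 3×B + 1×D: weight 35, value 127
- 1×A + 2×B + 2×D: weight 33, value 115
Best: $127.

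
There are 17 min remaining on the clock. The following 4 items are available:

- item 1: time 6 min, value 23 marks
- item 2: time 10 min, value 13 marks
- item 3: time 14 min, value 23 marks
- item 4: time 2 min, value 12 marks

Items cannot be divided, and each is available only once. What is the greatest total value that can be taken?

Check high-value combinations within 17 min:
- item 1+item 2: time 6+10=16, value 23+13=36
- item 1+item 4: time 6+2=8, value 23+12=35
- item 3+item 4: time 14+2=16, value 23+12=35
- item 2+item 4: time 10+2=12, value 13+12=25
Best: 36 marks.

36 marks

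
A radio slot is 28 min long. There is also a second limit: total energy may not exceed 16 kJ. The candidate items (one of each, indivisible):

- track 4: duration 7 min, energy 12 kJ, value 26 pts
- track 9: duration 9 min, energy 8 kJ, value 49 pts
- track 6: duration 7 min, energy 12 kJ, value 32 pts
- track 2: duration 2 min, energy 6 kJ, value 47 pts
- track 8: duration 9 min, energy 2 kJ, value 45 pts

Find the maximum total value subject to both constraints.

Feasible sets respecting both limits:
- track 9+track 2+track 8: duration 20, energy 16, value 141
- track 9+track 2: duration 11, energy 14, value 96
- track 9+track 8: duration 18, energy 10, value 94
- track 2+track 8: duration 11, energy 8, value 92
Best: 141 pts.

141 pts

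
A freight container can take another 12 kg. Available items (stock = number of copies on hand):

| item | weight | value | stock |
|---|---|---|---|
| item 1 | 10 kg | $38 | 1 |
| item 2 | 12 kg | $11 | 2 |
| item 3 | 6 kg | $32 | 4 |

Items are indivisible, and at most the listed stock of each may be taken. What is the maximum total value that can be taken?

$64

Best selections within weight 12 and stock limits:
- 2×item 3: weight 12, value 64
- 1×item 1: weight 10, value 38
- 1×item 3: weight 6, value 32
- 1×item 2: weight 12, value 11
Best: $64.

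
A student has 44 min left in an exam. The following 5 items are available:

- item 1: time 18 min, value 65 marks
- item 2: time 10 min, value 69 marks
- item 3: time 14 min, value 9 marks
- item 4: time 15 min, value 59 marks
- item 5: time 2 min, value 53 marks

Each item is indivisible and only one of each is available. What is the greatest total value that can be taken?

Check high-value combinations within 44 min:
- item 1+item 2+item 3+item 5: time 18+10+14+2=44, value 65+69+9+53=196
- item 1+item 2+item 4: time 18+10+15=43, value 65+69+59=193
- item 2+item 3+item 4+item 5: time 10+14+15+2=41, value 69+9+59+53=190
- item 1+item 2+item 5: time 18+10+2=30, value 65+69+53=187
Best: 196 marks.

196 marks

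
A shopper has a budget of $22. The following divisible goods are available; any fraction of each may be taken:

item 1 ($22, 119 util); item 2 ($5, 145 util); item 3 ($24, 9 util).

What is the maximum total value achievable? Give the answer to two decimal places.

Take in order of value per unit:
- item 2 (145/5 per unit): all 5 → value 145, running total 145.00
- item 1 (119/22 per unit): 17 of 22 → value 17×119/22 = 91.9545, running total 236.95
Total 236.95.

236.95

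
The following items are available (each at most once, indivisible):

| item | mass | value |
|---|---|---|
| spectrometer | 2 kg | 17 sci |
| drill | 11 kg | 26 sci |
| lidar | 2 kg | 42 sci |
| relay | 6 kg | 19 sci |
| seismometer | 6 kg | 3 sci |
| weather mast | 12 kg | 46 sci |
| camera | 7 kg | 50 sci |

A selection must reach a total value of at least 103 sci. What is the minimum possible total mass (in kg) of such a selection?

Subsets with value ≥ 103, sorted by total mass:
- spectrometer+lidar+camera: mass 11, value 109
- lidar+relay+camera: mass 15, value 111
- spectrometer+lidar+weather mast: mass 16, value 105
- spectrometer+lidar+relay+camera: mass 17, value 128
Minimum mass: 11 kg.

11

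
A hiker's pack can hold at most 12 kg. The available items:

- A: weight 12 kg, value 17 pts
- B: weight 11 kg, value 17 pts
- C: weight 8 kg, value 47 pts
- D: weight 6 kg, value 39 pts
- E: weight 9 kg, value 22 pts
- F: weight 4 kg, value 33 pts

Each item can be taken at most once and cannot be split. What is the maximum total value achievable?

80 pts

Check high-value combinations within 12 kg:
- C+F: weight 8+4=12, value 47+33=80
- D+F: weight 6+4=10, value 39+33=72
- C: weight 8, value 47
- D: weight 6, value 39
Best: 80 pts.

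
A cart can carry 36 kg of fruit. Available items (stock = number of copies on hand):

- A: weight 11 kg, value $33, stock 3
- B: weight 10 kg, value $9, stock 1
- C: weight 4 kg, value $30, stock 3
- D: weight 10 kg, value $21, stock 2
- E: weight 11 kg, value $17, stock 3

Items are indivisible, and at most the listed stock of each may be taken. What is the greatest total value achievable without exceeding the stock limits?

Best selections within weight 36 and stock limits:
- 2×A + 3×C: weight 34, value 156
- 1×A + 3×C + 1×D: weight 33, value 144
- 1×A + 3×C + 1×E: weight 34, value 140
Best: $156.

$156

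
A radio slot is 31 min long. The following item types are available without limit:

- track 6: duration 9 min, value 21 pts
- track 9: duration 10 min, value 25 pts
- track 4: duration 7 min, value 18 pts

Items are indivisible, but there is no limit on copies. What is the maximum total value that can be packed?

Best value-per-unit is track 4 at 18/7; filling with it alone gives 4×18 = 72.
Optimal mix: 1×track 9 + 3×track 4 → duration 31, value 79.

79 pts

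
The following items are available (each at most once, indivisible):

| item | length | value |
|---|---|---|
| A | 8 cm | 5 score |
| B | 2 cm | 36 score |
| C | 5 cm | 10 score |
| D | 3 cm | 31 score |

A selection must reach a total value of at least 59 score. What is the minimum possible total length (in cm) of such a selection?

5

Subsets with value ≥ 59, sorted by total length:
- B+D: length 5, value 67
- B+C+D: length 10, value 77
- A+B+D: length 13, value 72
- A+B+C+D: length 18, value 82
Minimum length: 5 cm.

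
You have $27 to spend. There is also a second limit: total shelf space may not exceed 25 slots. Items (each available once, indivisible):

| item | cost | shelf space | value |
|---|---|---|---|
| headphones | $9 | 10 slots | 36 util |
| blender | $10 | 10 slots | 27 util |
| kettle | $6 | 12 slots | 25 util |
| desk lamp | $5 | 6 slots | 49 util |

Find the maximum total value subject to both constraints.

Feasible sets respecting both limits:
- headphones+desk lamp: cost 14, shelf space 16, value 85
- blender+desk lamp: cost 15, shelf space 16, value 76
- kettle+desk lamp: cost 11, shelf space 18, value 74
Best: 85 util.

85 util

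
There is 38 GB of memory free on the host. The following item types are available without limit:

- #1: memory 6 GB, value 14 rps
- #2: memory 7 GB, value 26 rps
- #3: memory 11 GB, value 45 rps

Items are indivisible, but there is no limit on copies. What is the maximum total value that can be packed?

Best value-per-unit is #3 at 45/11; filling with it alone gives 3×45 = 135.
Optimal mix: 2×#2 + 2×#3 → memory 36, value 142.

142 rps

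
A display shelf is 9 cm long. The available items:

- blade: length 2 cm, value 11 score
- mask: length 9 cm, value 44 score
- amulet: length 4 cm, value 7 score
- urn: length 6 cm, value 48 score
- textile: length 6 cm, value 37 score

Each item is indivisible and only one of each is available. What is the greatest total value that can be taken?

59 score

Check high-value combinations within 9 cm:
- blade+urn: length 2+6=8, value 11+48=59
- urn: length 6, value 48
- blade+textile: length 2+6=8, value 11+37=48
- mask: length 9, value 44
- textile: length 6, value 37
Best: 59 score.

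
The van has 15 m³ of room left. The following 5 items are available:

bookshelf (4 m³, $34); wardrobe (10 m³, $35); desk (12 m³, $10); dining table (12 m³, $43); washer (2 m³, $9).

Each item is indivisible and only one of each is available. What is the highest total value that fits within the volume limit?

$69

Check high-value combinations within 15 m³:
- bookshelf+wardrobe: volume 4+10=14, value 34+35=69
- dining table+washer: volume 12+2=14, value 43+9=52
- wardrobe+washer: volume 10+2=12, value 35+9=44
Best: $69.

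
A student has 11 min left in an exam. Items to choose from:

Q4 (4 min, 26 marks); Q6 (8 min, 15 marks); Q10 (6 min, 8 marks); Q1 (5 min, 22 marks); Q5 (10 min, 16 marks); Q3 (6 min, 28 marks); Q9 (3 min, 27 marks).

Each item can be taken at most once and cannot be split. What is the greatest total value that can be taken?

Check high-value combinations within 11 min:
- Q3+Q9: time 6+3=9, value 28+27=55
- Q4+Q3: time 4+6=10, value 26+28=54
- Q4+Q9: time 4+3=7, value 26+27=53
- Q1+Q3: time 5+6=11, value 22+28=50
- Q1+Q9: time 5+3=8, value 22+27=49
Best: 55 marks.

55 marks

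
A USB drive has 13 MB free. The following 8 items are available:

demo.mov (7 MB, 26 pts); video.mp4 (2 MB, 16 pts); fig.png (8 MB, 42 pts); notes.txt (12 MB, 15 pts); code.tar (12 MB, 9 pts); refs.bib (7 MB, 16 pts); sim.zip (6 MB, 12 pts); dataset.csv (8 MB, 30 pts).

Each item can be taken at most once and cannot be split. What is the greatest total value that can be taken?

This is a 0/1 knapsack; check combinations near the capacity.
- video.mp4+fig.png: size 2+8=10, value 16+42=58
- video.mp4+dataset.csv: size 2+8=10, value 16+30=46
- fig.png: size 8, value 42
- demo.mov+video.mp4: size 7+2=9, value 26+16=42
- demo.mov+sim.zip: size 7+6=13, value 26+12=38
Best: 58 pts.

58 pts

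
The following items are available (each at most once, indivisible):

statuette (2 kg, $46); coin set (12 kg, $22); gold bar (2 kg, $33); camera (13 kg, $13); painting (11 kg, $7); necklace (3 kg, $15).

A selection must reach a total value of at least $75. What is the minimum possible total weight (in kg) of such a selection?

4

Subsets with value ≥ 75, sorted by total weight:
- statuette+gold bar: weight 4, value 79
- statuette+gold bar+necklace: weight 7, value 94
- statuette+gold bar+painting: weight 15, value 86
- statuette+coin set+gold bar: weight 16, value 101
Minimum weight: 4 kg.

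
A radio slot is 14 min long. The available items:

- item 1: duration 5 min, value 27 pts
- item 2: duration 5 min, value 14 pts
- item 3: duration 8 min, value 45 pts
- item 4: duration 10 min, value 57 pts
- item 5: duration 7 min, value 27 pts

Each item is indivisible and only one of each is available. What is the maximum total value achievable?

72 pts

Check high-value combinations within 14 min:
- item 1+item 3: duration 5+8=13, value 27+45=72
- item 2+item 3: duration 5+8=13, value 14+45=59
- item 4: duration 10, value 57
Best: 72 pts.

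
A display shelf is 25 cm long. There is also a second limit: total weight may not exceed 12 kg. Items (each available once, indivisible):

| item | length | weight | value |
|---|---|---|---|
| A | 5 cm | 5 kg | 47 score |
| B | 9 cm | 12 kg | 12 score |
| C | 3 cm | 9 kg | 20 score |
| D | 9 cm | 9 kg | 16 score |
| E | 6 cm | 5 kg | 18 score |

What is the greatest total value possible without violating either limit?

65 score

Feasible sets respecting both limits:
- A+E: length 11, weight 10, value 65
- A: length 5, weight 5, value 47
- C: length 3, weight 9, value 20
- E: length 6, weight 5, value 18
Best: 65 score.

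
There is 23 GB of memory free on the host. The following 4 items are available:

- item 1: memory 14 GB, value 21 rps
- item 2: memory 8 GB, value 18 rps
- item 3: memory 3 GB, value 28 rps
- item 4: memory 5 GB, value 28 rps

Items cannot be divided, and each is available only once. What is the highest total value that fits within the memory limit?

77 rps

Check high-value combinations within 23 GB:
- item 1+item 3+item 4: memory 14+3+5=22, value 21+28+28=77
- item 2+item 3+item 4: memory 8+3+5=16, value 18+28+28=74
- item 3+item 4: memory 3+5=8, value 28+28=56
- item 1+item 3: memory 14+3=17, value 21+28=49
Best: 77 rps.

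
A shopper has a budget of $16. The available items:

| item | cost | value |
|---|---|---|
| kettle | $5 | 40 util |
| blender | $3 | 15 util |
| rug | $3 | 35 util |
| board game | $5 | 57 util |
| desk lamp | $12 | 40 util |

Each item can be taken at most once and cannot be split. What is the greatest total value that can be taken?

Check high-value combinations within $16:
- kettle+blender+rug+board game: cost 5+3+3+5=16, value 40+15+35+57=147
- kettle+rug+board game: cost 5+3+5=13, value 40+35+57=132
- kettle+blender+board game: cost 5+3+5=13, value 40+15+57=112
- blender+rug+board game: cost 3+3+5=11, value 15+35+57=107
Best: 147 util.

147 util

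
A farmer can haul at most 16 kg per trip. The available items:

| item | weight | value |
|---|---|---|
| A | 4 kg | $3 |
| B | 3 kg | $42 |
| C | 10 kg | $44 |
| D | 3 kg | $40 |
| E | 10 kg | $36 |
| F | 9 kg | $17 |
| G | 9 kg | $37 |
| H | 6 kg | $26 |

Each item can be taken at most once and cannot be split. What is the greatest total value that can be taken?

Check high-value combinations within 16 kg:
- B+C+D: weight 3+10+3=16, value 42+44+40=126
- B+D+G: weight 3+3+9=15, value 42+40+37=119
- B+D+E: weight 3+3+10=16, value 42+40+36=118
Best: $126.

$126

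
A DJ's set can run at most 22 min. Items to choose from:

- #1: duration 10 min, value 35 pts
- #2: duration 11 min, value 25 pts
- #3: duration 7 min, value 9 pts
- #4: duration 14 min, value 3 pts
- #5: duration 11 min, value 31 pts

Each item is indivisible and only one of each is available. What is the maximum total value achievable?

Check high-value combinations within 22 min:
- #1+#5: duration 10+11=21, value 35+31=66
- #1+#2: duration 10+11=21, value 35+25=60
- #2+#5: duration 11+11=22, value 25+31=56
- #1+#3: duration 10+7=17, value 35+9=44
Best: 66 pts.

66 pts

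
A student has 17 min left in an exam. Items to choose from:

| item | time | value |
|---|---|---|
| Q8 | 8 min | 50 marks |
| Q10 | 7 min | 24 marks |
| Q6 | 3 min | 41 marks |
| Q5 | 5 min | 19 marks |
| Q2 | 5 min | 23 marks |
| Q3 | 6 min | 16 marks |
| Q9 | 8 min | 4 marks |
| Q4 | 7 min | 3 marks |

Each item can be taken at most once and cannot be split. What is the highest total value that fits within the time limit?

114 marks

Check high-value combinations within 17 min:
- Q8+Q6+Q2: time 8+3+5=16, value 50+41+23=114
- Q8+Q6+Q5: time 8+3+5=16, value 50+41+19=110
- Q8+Q6+Q3: time 8+3+6=17, value 50+41+16=107
- Q8+Q6: time 8+3=11, value 50+41=91
Best: 114 marks.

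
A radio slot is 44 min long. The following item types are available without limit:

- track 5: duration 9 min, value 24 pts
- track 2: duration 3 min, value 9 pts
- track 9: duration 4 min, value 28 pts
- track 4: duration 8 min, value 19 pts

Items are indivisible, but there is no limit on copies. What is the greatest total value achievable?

Best value-per-unit is track 9 at 28/4, and filling with it alone uses duration 11×4=44. No mix of the others beats 11×28 = 308.

308 pts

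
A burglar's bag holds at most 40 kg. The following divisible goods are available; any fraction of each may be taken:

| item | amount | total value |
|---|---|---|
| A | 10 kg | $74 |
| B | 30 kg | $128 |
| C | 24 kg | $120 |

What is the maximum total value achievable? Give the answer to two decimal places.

Take in order of value per unit:
- A (74/10 per unit): all 10 → value 74, running total 74.00
- C (120/24 per unit): all 24 → value 120, running total 194.00
- B (128/30 per unit): 6 of 30 → value 6×128/30 = 25.6000, running total 219.60
Total 219.60.

219.60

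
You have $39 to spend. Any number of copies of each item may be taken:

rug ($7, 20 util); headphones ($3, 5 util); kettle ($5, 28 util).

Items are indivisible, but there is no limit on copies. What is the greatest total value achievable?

Best value-per-unit is kettle at 28/5; filling with it alone gives 7×28 = 196.
Optimal mix: 1×headphones + 7×kettle → cost 38, value 201.

201 util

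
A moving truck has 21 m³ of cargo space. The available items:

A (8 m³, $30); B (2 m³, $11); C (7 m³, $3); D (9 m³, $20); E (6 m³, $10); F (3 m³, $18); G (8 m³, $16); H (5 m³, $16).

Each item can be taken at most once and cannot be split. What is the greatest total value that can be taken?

Check high-value combinations within 21 m³:
- A+B+F+H: volume 8+2+3+5=18, value 30+11+18+16=75
- A+B+F+G: volume 8+2+3+8=21, value 30+11+18+16=75
- A+B+E+F: volume 8+2+6+3=19, value 30+11+10+18=69
- A+D+F: volume 8+9+3=20, value 30+20+18=68
- A+B+E+H: volume 8+2+6+5=21, value 30+11+10+16=67
Best: $75.

$75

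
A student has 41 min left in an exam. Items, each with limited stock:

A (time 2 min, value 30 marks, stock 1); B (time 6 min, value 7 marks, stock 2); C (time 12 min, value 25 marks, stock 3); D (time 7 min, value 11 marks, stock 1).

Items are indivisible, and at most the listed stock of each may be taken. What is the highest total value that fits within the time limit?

Best selections within time 41 and stock limits:
- 1×A + 3×C: time 38, value 105
- 1×A + 1×B + 2×C + 1×D: time 39, value 98
Best: 105 marks.

105 marks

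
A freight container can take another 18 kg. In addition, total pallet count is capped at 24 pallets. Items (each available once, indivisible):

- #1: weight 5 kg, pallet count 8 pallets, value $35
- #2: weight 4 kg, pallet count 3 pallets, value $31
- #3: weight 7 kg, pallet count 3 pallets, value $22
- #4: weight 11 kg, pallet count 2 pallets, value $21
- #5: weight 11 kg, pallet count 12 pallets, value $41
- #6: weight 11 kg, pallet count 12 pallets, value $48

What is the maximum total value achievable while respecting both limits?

Feasible sets respecting both limits:
- #1+#2+#3: weight 16, pallet count 14, value 88
- #1+#6: weight 16, pallet count 20, value 83
- #2+#6: weight 15, pallet count 15, value 79
- #1+#5: weight 16, pallet count 20, value 76
Best: $88.

$88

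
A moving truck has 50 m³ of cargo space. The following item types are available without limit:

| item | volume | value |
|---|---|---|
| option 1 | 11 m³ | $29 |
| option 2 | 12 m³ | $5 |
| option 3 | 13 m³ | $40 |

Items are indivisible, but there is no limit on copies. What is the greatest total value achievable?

$149

Best value-per-unit is option 3 at 40/13; filling with it alone gives 3×40 = 120.
Optimal mix: 1×option 1 + 3×option 3 → volume 50, value 149.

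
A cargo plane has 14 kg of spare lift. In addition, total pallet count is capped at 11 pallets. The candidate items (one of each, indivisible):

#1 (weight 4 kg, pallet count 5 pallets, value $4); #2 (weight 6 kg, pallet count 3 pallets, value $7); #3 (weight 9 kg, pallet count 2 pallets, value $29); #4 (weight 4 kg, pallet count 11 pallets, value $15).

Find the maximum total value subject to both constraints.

$33

Feasible sets respecting both limits:
- #1+#3: weight 13, pallet count 7, value 33
- #3: weight 9, pallet count 2, value 29
- #4: weight 4, pallet count 11, value 15
Best: $33.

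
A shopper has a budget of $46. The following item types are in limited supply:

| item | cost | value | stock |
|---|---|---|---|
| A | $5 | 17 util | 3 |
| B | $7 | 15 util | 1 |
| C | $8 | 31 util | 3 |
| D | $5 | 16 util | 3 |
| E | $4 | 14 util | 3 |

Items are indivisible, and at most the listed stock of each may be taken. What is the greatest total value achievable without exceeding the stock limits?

Top feasible selections:
- 2×A + 3×C + 3×E: cost 46, value 169
- 1×A + 3×C + 1×D + 3×E: cost 46, value 168
- 3×C + 2×D + 3×E: cost 46, value 167
- 3×A + 2×C + 3×D: cost 46, value 161
Best: 169 util.

169 util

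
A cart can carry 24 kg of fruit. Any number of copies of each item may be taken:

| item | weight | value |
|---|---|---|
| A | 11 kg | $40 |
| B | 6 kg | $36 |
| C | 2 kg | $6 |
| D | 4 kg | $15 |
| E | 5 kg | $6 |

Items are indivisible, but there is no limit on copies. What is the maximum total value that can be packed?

Best value-per-unit is B at 36/6, and filling with it alone uses weight 4×6=24. No mix of the others beats 4×36 = 144.

$144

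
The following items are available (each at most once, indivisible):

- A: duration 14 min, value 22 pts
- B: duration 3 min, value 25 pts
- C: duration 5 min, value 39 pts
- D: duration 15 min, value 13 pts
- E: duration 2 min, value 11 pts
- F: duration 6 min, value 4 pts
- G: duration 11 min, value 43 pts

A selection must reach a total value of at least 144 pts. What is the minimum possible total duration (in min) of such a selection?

Subsets with value ≥ 144, sorted by total duration:
- A+B+C+E+F+G: duration 41, value 144
- A+B+C+D+E+G: duration 50, value 153
- A+B+C+D+F+G: duration 54, value 146
Minimum duration: 41 min.

41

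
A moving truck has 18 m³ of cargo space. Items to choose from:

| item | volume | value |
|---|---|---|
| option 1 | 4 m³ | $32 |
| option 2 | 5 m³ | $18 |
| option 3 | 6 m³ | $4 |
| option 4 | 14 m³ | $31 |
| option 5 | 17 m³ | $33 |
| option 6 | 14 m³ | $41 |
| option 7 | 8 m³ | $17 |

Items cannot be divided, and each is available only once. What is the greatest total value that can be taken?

Check high-value combinations within 18 m³:
- option 1+option 6: volume 4+14=18, value 32+41=73
- option 1+option 2+option 7: volume 4+5+8=17, value 32+18+17=67
- option 1+option 4: volume 4+14=18, value 32+31=63
- option 1+option 2+option 3: volume 4+5+6=15, value 32+18+4=54
Best: $73.

$73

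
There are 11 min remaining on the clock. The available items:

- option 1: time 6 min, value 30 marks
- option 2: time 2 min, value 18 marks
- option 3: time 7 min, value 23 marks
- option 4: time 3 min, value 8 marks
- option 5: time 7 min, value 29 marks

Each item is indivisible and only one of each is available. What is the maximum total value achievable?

56 marks

This is a 0/1 knapsack; check combinations near the capacity.
- option 1+option 2+option 4: time 6+2+3=11, value 30+18+8=56
- option 1+option 2: time 6+2=8, value 30+18=48
- option 2+option 5: time 2+7=9, value 18+29=47
- option 2+option 3: time 2+7=9, value 18+23=41
- option 1+option 4: time 6+3=9, value 30+8=38
Best: 56 marks.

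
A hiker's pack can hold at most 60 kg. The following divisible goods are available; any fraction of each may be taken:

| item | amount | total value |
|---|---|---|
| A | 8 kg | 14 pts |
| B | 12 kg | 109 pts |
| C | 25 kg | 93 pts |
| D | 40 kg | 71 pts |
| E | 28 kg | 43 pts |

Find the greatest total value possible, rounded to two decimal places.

242.83

Take in order of value per unit:
- B (109/12 per unit): all 12 → value 109, running total 109.00
- C (93/25 per unit): all 25 → value 93, running total 202.00
- D (71/40 per unit): 23 of 40 → value 23×71/40 = 40.8250, running total 242.83
Total 242.83.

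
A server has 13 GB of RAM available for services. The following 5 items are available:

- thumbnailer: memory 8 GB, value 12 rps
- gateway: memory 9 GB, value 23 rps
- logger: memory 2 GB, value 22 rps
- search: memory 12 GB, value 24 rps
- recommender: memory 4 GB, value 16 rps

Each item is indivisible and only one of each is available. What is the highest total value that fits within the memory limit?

45 rps

Check high-value combinations within 13 GB:
- gateway+logger: memory 9+2=11, value 23+22=45
- gateway+recommender: memory 9+4=13, value 23+16=39
- logger+recommender: memory 2+4=6, value 22+16=38
Best: 45 rps.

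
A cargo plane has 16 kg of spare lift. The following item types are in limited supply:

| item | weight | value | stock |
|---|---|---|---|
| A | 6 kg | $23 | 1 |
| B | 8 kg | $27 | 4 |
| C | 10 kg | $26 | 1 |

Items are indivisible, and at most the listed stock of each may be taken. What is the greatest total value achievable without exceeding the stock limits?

$54

Top feasible selections:
- 2×B: weight 16, value 54
- 1×A + 1×B: weight 14, value 50
Best: $54.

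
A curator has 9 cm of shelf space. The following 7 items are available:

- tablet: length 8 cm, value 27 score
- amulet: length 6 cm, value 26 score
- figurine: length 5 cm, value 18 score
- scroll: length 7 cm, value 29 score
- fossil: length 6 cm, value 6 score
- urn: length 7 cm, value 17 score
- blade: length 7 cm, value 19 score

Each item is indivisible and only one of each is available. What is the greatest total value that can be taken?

This is a 0/1 knapsack; check combinations near the capacity.
- scroll: length 7, value 29
- tablet: length 8, value 27
- amulet: length 6, value 26
Best: 29 score.

29 score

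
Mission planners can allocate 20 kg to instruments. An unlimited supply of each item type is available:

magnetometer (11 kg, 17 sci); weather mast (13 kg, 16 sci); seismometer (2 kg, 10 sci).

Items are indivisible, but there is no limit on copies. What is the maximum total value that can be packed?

100 sci

Best value-per-unit is seismometer at 10/2, and filling with it alone uses mass 10×2=20. No mix of the others beats 10×10 = 100.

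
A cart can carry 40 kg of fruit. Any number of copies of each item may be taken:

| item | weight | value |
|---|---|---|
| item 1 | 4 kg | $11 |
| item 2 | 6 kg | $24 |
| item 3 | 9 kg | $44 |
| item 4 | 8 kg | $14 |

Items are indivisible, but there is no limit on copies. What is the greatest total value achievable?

$187

Best value-per-unit is item 3 at 44/9; filling with it alone gives 4×44 = 176.
Optimal mix: 1×item 1 + 4×item 3 → weight 40, value 187.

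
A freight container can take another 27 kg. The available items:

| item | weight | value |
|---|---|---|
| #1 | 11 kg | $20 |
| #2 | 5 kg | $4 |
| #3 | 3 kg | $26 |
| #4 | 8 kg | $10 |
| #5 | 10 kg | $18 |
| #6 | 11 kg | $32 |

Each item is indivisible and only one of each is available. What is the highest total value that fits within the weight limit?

$78

Check high-value combinations within 27 kg:
- #1+#3+#6: weight 11+3+11=25, value 20+26+32=78
- #3+#5+#6: weight 3+10+11=24, value 26+18+32=76
- #2+#3+#4+#6: weight 5+3+8+11=27, value 4+26+10+32=72
- #3+#4+#6: weight 3+8+11=22, value 26+10+32=68
- #1+#3+#5: weight 11+3+10=24, value 20+26+18=64
Best: $78.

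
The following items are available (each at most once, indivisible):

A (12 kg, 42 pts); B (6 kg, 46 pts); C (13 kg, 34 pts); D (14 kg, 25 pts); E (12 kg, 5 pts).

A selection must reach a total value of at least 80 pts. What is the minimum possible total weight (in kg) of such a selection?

18

Subsets with value ≥ 80, sorted by total weight:
- A+B: weight 18, value 88
- B+C: weight 19, value 80
Minimum weight: 18 kg.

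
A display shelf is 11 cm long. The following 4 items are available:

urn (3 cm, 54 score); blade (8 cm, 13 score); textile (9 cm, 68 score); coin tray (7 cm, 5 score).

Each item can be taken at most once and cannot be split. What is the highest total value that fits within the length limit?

Check high-value combinations within 11 cm:
- textile: length 9, value 68
- urn+blade: length 3+8=11, value 54+13=67
- urn+coin tray: length 3+7=10, value 54+5=59
- urn: length 3, value 54
- blade: length 8, value 13
Best: 68 score.

68 score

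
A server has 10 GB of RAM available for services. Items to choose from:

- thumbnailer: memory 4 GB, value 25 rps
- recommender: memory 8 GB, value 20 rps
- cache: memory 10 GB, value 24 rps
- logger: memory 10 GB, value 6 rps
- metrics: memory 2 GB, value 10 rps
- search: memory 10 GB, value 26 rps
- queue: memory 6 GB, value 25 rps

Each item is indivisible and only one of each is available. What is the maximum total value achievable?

50 rps

Check high-value combinations within 10 GB:
- thumbnailer+queue: memory 4+6=10, value 25+25=50
- thumbnailer+metrics: memory 4+2=6, value 25+10=35
- metrics+queue: memory 2+6=8, value 10+25=35
- recommender+metrics: memory 8+2=10, value 20+10=30
Best: 50 rps.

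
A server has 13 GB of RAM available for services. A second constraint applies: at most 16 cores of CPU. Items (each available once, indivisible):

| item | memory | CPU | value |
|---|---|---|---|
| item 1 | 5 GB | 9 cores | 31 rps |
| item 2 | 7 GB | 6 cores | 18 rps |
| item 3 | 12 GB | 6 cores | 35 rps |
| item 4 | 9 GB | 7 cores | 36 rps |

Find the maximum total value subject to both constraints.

Feasible sets respecting both limits:
- item 1+item 2: memory 12, CPU 15, value 49
- item 4: memory 9, CPU 7, value 36
- item 3: memory 12, CPU 6, value 35
Best: 49 rps.

49 rps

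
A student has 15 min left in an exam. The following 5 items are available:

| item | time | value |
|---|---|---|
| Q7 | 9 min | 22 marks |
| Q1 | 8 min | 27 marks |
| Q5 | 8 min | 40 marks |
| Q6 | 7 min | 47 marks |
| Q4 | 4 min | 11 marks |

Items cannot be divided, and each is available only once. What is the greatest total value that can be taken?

Check high-value combinations within 15 min:
- Q5+Q6: time 8+7=15, value 40+47=87
- Q1+Q6: time 8+7=15, value 27+47=74
- Q6+Q4: time 7+4=11, value 47+11=58
- Q5+Q4: time 8+4=12, value 40+11=51
- Q6: time 7, value 47
Best: 87 marks.

87 marks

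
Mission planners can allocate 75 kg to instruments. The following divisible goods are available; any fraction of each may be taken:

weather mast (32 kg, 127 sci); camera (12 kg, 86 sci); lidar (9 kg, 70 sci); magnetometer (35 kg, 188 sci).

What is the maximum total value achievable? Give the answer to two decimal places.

Take in order of value per unit:
- lidar (70/9 per unit): all 9 → value 70, running total 70.00
- camera (86/12 per unit): all 12 → value 86, running total 156.00
- magnetometer (188/35 per unit): all 35 → value 188, running total 344.00
- weather mast (127/32 per unit): 19 of 32 → value 19×127/32 = 75.4063, running total 419.41
Total 419.41.

419.41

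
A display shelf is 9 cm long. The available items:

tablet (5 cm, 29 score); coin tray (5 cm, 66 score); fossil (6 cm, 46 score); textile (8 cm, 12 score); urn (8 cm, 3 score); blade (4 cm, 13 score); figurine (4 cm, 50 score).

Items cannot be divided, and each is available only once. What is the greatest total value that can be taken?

116 score

Check high-value combinations within 9 cm:
- coin tray+figurine: length 5+4=9, value 66+50=116
- coin tray+blade: length 5+4=9, value 66+13=79
- tablet+figurine: length 5+4=9, value 29+50=79
- coin tray: length 5, value 66
Best: 116 score.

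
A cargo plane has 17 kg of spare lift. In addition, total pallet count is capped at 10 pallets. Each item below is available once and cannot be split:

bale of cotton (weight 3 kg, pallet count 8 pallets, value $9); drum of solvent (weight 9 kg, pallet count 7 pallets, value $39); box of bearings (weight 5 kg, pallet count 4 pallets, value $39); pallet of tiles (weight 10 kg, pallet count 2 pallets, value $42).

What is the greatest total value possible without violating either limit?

$81

Feasible sets respecting both limits:
- box of bearings+pallet of tiles: weight 15, pallet count 6, value 81
- bale of cotton+pallet of tiles: weight 13, pallet count 10, value 51
- pallet of tiles: weight 10, pallet count 2, value 42
- drum of solvent: weight 9, pallet count 7, value 39
Best: $81.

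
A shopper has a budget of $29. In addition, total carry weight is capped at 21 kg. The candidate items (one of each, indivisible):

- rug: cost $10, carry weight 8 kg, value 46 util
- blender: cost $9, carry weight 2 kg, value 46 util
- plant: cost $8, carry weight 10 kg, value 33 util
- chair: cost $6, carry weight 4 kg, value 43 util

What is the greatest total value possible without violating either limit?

135 util

Feasible sets respecting both limits:
- rug+blender+chair: cost 25, carry weight 14, value 135
- rug+blender+plant: cost 27, carry weight 20, value 125
- blender+plant+chair: cost 23, carry weight 16, value 122
- rug+blender: cost 19, carry weight 10, value 92
Best: 135 util.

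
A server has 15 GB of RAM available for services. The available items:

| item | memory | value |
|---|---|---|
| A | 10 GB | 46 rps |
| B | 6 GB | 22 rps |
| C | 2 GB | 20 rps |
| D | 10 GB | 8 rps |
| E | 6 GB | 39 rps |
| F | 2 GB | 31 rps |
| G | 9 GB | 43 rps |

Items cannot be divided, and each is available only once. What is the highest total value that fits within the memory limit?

97 rps

Check high-value combinations within 15 GB:
- A+C+F: memory 10+2+2=14, value 46+20+31=97
- C+F+G: memory 2+2+9=13, value 20+31+43=94
- B+E+F: memory 6+6+2=14, value 22+39+31=92
- C+E+F: memory 2+6+2=10, value 20+39+31=90
- E+G: memory 6+9=15, value 39+43=82
Best: 97 rps.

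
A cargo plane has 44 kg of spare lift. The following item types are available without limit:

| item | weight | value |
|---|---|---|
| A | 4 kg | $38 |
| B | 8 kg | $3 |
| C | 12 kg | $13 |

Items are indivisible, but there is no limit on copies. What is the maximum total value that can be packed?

$418

Best value-per-unit is A at 38/4, and filling with it alone uses weight 11×4=44. No mix of the others beats 11×38 = 418.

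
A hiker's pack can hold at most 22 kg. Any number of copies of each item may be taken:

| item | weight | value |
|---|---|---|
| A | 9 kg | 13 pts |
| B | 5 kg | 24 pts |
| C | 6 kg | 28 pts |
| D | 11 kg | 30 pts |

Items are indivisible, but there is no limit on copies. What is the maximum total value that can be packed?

Best value-per-unit is B at 24/5; filling with it alone gives 4×24 = 96.
Optimal mix: 2×B + 2×C → weight 22, value 104.

104 pts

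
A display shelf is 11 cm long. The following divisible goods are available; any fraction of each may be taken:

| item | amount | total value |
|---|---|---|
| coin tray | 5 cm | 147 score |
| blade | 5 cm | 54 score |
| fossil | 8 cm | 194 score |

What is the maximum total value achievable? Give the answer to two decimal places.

292.50

Take in order of value per unit:
- coin tray (147/5 per unit): all 5 → value 147, running total 147.00
- fossil (194/8 per unit): 6 of 8 → value 6×194/8 = 145.5000, running total 292.50
Total 292.50.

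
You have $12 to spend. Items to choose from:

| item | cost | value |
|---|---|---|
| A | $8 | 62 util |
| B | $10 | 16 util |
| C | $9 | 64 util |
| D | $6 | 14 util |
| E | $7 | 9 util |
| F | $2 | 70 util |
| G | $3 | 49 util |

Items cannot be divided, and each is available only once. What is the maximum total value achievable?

Check high-value combinations within $12:
- C+F: cost 9+2=11, value 64+70=134
- D+F+G: cost 6+2+3=11, value 14+70+49=133
- A+F: cost 8+2=10, value 62+70=132
Best: 134 util.

134 util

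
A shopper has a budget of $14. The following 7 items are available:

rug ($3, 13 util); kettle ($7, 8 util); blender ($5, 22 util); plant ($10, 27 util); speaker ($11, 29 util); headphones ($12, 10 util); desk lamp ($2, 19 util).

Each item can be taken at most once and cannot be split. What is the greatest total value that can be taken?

This is a 0/1 knapsack; check combinations near the capacity.
- rug+blender+desk lamp: cost 3+5+2=10, value 13+22+19=54
- kettle+blender+desk lamp: cost 7+5+2=14, value 8+22+19=49
- speaker+desk lamp: cost 11+2=13, value 29+19=48
- plant+desk lamp: cost 10+2=12, value 27+19=46
- rug+speaker: cost 3+11=14, value 13+29=42
Best: 54 util.

54 util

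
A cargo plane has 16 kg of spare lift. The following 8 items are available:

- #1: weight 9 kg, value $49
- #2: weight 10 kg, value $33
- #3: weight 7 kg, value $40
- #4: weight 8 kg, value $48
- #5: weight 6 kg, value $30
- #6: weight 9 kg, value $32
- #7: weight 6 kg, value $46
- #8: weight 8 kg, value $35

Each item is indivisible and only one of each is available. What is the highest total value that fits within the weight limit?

Check high-value combinations within 16 kg:
- #1+#7: weight 9+6=15, value 49+46=95
- #4+#7: weight 8+6=14, value 48+46=94
- #1+#3: weight 9+7=16, value 49+40=89
- #3+#4: weight 7+8=15, value 40+48=88
Best: $95.

$95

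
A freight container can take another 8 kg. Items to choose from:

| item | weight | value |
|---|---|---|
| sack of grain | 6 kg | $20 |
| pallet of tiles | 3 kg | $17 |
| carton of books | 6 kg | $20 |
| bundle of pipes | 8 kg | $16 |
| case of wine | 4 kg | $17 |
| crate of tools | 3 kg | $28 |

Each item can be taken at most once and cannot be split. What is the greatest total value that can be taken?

$45

This is a 0/1 knapsack; check combinations near the capacity.
- pallet of tiles+crate of tools: weight 3+3=6, value 17+28=45
- case of wine+crate of tools: weight 4+3=7, value 17+28=45
- pallet of tiles+case of wine: weight 3+4=7, value 17+17=34
- crate of tools: weight 3, value 28
Best: $45.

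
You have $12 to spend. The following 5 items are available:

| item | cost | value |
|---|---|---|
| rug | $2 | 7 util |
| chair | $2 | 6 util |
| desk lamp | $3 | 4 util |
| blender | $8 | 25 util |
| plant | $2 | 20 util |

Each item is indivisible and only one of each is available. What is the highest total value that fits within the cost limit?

Check high-value combinations within $12:
- rug+blender+plant: cost 2+8+2=12, value 7+25+20=52
- chair+blender+plant: cost 2+8+2=12, value 6+25+20=51
- blender+plant: cost 8+2=10, value 25+20=45
- rug+chair+blender: cost 2+2+8=12, value 7+6+25=38
- rug+chair+desk lamp+plant: cost 2+2+3+2=9, value 7+6+4+20=37
Best: 52 util.

52 util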